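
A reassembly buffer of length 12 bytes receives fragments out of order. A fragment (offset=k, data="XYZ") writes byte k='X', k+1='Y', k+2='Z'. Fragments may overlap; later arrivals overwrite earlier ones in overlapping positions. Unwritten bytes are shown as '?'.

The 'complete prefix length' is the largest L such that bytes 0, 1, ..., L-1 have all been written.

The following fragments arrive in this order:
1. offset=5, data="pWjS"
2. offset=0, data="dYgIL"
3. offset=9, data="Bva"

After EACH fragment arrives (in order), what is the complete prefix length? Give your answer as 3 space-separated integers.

Fragment 1: offset=5 data="pWjS" -> buffer=?????pWjS??? -> prefix_len=0
Fragment 2: offset=0 data="dYgIL" -> buffer=dYgILpWjS??? -> prefix_len=9
Fragment 3: offset=9 data="Bva" -> buffer=dYgILpWjSBva -> prefix_len=12

Answer: 0 9 12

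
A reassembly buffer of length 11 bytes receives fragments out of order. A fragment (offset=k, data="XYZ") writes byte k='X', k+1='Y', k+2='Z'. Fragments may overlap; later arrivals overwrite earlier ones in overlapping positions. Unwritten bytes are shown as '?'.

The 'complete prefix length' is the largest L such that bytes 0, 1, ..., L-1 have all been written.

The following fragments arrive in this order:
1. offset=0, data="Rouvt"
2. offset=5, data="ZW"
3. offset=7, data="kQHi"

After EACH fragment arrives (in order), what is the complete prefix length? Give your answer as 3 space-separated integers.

Fragment 1: offset=0 data="Rouvt" -> buffer=Rouvt?????? -> prefix_len=5
Fragment 2: offset=5 data="ZW" -> buffer=RouvtZW???? -> prefix_len=7
Fragment 3: offset=7 data="kQHi" -> buffer=RouvtZWkQHi -> prefix_len=11

Answer: 5 7 11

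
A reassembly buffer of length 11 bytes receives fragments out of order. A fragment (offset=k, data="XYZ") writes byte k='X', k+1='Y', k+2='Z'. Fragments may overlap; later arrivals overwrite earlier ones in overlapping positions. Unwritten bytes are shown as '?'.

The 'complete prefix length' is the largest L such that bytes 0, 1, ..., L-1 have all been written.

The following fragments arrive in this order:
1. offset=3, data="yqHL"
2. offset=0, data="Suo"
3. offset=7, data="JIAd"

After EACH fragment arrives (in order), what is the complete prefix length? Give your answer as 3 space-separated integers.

Fragment 1: offset=3 data="yqHL" -> buffer=???yqHL???? -> prefix_len=0
Fragment 2: offset=0 data="Suo" -> buffer=SuoyqHL???? -> prefix_len=7
Fragment 3: offset=7 data="JIAd" -> buffer=SuoyqHLJIAd -> prefix_len=11

Answer: 0 7 11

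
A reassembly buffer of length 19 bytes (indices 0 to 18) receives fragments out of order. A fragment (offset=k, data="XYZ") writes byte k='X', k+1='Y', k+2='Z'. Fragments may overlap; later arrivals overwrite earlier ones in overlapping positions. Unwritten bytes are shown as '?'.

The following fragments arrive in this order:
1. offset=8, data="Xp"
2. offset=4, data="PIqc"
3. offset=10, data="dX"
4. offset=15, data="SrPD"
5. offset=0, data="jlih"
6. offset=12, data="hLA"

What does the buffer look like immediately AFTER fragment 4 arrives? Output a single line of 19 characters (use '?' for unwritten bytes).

Answer: ????PIqcXpdX???SrPD

Derivation:
Fragment 1: offset=8 data="Xp" -> buffer=????????Xp?????????
Fragment 2: offset=4 data="PIqc" -> buffer=????PIqcXp?????????
Fragment 3: offset=10 data="dX" -> buffer=????PIqcXpdX???????
Fragment 4: offset=15 data="SrPD" -> buffer=????PIqcXpdX???SrPD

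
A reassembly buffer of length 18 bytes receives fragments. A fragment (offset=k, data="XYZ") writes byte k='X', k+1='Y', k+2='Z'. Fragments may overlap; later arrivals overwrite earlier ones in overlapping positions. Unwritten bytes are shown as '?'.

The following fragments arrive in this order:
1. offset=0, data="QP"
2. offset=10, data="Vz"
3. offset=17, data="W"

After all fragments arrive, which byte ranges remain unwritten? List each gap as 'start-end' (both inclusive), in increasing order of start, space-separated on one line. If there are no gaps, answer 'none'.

Answer: 2-9 12-16

Derivation:
Fragment 1: offset=0 len=2
Fragment 2: offset=10 len=2
Fragment 3: offset=17 len=1
Gaps: 2-9 12-16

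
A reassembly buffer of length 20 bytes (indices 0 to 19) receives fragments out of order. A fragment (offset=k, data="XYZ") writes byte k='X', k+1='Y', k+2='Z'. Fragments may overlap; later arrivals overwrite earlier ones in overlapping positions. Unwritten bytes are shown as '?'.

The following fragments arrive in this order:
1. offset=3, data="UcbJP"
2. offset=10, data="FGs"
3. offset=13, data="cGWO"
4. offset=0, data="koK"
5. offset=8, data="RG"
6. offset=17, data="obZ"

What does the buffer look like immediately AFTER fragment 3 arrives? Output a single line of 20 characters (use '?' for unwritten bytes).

Answer: ???UcbJP??FGscGWO???

Derivation:
Fragment 1: offset=3 data="UcbJP" -> buffer=???UcbJP????????????
Fragment 2: offset=10 data="FGs" -> buffer=???UcbJP??FGs???????
Fragment 3: offset=13 data="cGWO" -> buffer=???UcbJP??FGscGWO???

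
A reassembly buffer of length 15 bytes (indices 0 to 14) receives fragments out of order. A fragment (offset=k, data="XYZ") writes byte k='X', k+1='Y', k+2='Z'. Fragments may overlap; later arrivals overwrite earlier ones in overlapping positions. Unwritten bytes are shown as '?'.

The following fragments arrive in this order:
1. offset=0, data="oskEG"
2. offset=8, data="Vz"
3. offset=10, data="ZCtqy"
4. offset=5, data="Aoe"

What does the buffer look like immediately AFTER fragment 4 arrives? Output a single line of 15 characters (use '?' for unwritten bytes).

Answer: oskEGAoeVzZCtqy

Derivation:
Fragment 1: offset=0 data="oskEG" -> buffer=oskEG??????????
Fragment 2: offset=8 data="Vz" -> buffer=oskEG???Vz?????
Fragment 3: offset=10 data="ZCtqy" -> buffer=oskEG???VzZCtqy
Fragment 4: offset=5 data="Aoe" -> buffer=oskEGAoeVzZCtqy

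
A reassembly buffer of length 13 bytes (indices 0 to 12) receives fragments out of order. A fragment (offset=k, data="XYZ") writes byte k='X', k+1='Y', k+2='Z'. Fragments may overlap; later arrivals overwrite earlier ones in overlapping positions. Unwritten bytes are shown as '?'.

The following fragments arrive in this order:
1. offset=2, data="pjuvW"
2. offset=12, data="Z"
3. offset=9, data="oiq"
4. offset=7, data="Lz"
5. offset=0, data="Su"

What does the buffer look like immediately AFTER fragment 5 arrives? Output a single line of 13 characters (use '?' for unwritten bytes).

Fragment 1: offset=2 data="pjuvW" -> buffer=??pjuvW??????
Fragment 2: offset=12 data="Z" -> buffer=??pjuvW?????Z
Fragment 3: offset=9 data="oiq" -> buffer=??pjuvW??oiqZ
Fragment 4: offset=7 data="Lz" -> buffer=??pjuvWLzoiqZ
Fragment 5: offset=0 data="Su" -> buffer=SupjuvWLzoiqZ

Answer: SupjuvWLzoiqZ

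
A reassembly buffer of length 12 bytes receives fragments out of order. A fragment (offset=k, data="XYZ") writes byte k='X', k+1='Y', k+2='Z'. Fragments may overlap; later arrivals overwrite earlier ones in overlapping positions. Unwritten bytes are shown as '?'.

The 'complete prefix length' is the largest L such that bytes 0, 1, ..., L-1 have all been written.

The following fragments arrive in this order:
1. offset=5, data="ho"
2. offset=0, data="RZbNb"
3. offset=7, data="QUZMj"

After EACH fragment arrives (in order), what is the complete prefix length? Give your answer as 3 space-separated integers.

Answer: 0 7 12

Derivation:
Fragment 1: offset=5 data="ho" -> buffer=?????ho????? -> prefix_len=0
Fragment 2: offset=0 data="RZbNb" -> buffer=RZbNbho????? -> prefix_len=7
Fragment 3: offset=7 data="QUZMj" -> buffer=RZbNbhoQUZMj -> prefix_len=12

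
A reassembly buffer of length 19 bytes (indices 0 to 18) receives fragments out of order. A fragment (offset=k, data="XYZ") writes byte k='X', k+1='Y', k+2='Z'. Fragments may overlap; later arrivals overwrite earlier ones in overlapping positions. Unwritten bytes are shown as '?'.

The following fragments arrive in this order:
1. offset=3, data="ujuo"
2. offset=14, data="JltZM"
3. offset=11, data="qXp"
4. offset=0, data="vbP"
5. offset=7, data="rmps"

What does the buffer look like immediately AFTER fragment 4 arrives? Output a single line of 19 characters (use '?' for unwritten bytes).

Fragment 1: offset=3 data="ujuo" -> buffer=???ujuo????????????
Fragment 2: offset=14 data="JltZM" -> buffer=???ujuo???????JltZM
Fragment 3: offset=11 data="qXp" -> buffer=???ujuo????qXpJltZM
Fragment 4: offset=0 data="vbP" -> buffer=vbPujuo????qXpJltZM

Answer: vbPujuo????qXpJltZM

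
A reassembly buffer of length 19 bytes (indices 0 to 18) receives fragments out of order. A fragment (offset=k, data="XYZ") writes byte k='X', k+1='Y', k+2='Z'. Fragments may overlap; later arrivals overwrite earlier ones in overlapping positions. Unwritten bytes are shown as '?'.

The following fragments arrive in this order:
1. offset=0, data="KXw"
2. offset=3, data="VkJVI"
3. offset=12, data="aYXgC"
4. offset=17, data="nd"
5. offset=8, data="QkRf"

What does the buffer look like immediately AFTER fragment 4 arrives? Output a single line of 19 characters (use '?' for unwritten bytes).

Fragment 1: offset=0 data="KXw" -> buffer=KXw????????????????
Fragment 2: offset=3 data="VkJVI" -> buffer=KXwVkJVI???????????
Fragment 3: offset=12 data="aYXgC" -> buffer=KXwVkJVI????aYXgC??
Fragment 4: offset=17 data="nd" -> buffer=KXwVkJVI????aYXgCnd

Answer: KXwVkJVI????aYXgCnd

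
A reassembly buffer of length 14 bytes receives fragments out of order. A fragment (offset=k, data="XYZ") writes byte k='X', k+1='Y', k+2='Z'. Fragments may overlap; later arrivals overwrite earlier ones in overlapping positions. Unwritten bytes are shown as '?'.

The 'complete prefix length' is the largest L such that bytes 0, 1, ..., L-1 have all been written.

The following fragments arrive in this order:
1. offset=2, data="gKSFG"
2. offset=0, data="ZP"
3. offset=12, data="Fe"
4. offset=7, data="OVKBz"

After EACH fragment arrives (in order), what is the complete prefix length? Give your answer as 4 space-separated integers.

Fragment 1: offset=2 data="gKSFG" -> buffer=??gKSFG??????? -> prefix_len=0
Fragment 2: offset=0 data="ZP" -> buffer=ZPgKSFG??????? -> prefix_len=7
Fragment 3: offset=12 data="Fe" -> buffer=ZPgKSFG?????Fe -> prefix_len=7
Fragment 4: offset=7 data="OVKBz" -> buffer=ZPgKSFGOVKBzFe -> prefix_len=14

Answer: 0 7 7 14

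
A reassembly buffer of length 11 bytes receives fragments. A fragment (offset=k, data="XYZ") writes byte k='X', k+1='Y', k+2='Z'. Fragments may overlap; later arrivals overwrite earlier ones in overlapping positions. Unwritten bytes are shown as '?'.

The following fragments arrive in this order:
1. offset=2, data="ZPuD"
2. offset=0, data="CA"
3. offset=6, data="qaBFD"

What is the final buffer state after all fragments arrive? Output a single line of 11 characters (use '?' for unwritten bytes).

Fragment 1: offset=2 data="ZPuD" -> buffer=??ZPuD?????
Fragment 2: offset=0 data="CA" -> buffer=CAZPuD?????
Fragment 3: offset=6 data="qaBFD" -> buffer=CAZPuDqaBFD

Answer: CAZPuDqaBFD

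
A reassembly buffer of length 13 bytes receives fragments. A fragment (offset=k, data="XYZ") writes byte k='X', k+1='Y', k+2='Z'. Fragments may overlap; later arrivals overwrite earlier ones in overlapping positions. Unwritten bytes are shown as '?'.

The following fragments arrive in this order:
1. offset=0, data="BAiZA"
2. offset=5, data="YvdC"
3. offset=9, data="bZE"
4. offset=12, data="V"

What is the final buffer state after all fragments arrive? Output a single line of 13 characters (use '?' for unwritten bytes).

Fragment 1: offset=0 data="BAiZA" -> buffer=BAiZA????????
Fragment 2: offset=5 data="YvdC" -> buffer=BAiZAYvdC????
Fragment 3: offset=9 data="bZE" -> buffer=BAiZAYvdCbZE?
Fragment 4: offset=12 data="V" -> buffer=BAiZAYvdCbZEV

Answer: BAiZAYvdCbZEV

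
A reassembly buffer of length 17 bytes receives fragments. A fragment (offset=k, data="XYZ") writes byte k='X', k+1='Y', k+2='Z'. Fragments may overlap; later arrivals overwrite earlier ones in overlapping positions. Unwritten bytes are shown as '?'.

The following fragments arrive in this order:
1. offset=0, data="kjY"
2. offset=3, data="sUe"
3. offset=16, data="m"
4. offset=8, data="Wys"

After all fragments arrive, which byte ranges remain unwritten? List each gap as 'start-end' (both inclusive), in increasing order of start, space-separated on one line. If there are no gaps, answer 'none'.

Fragment 1: offset=0 len=3
Fragment 2: offset=3 len=3
Fragment 3: offset=16 len=1
Fragment 4: offset=8 len=3
Gaps: 6-7 11-15

Answer: 6-7 11-15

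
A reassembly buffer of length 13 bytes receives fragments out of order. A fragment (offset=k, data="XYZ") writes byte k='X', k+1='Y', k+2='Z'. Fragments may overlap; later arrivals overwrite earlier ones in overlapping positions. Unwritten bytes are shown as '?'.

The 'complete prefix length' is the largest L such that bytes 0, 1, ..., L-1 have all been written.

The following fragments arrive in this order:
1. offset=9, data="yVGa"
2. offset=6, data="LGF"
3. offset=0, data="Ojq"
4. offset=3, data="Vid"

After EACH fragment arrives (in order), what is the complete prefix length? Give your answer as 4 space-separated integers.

Fragment 1: offset=9 data="yVGa" -> buffer=?????????yVGa -> prefix_len=0
Fragment 2: offset=6 data="LGF" -> buffer=??????LGFyVGa -> prefix_len=0
Fragment 3: offset=0 data="Ojq" -> buffer=Ojq???LGFyVGa -> prefix_len=3
Fragment 4: offset=3 data="Vid" -> buffer=OjqVidLGFyVGa -> prefix_len=13

Answer: 0 0 3 13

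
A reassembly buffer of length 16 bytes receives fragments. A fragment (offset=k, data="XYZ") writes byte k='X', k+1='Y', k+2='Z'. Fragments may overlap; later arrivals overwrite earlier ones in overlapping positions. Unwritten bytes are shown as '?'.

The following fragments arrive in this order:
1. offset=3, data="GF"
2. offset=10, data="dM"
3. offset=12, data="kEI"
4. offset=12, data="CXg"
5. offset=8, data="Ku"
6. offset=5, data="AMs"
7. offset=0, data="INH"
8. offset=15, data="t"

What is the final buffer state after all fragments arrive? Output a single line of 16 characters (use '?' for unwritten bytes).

Fragment 1: offset=3 data="GF" -> buffer=???GF???????????
Fragment 2: offset=10 data="dM" -> buffer=???GF?????dM????
Fragment 3: offset=12 data="kEI" -> buffer=???GF?????dMkEI?
Fragment 4: offset=12 data="CXg" -> buffer=???GF?????dMCXg?
Fragment 5: offset=8 data="Ku" -> buffer=???GF???KudMCXg?
Fragment 6: offset=5 data="AMs" -> buffer=???GFAMsKudMCXg?
Fragment 7: offset=0 data="INH" -> buffer=INHGFAMsKudMCXg?
Fragment 8: offset=15 data="t" -> buffer=INHGFAMsKudMCXgt

Answer: INHGFAMsKudMCXgt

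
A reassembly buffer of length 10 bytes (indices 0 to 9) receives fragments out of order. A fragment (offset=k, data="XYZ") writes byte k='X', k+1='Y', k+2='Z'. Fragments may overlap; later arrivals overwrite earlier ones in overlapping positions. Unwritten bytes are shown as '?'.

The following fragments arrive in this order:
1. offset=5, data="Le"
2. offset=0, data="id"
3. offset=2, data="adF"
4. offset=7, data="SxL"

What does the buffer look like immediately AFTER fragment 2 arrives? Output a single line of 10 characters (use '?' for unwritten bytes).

Answer: id???Le???

Derivation:
Fragment 1: offset=5 data="Le" -> buffer=?????Le???
Fragment 2: offset=0 data="id" -> buffer=id???Le???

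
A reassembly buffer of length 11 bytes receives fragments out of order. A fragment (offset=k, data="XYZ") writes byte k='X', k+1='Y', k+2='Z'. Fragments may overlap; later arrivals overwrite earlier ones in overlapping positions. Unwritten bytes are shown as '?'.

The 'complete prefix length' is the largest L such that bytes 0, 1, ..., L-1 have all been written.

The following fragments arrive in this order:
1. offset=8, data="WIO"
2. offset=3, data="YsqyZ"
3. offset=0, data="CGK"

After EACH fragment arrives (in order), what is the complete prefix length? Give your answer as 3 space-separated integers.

Fragment 1: offset=8 data="WIO" -> buffer=????????WIO -> prefix_len=0
Fragment 2: offset=3 data="YsqyZ" -> buffer=???YsqyZWIO -> prefix_len=0
Fragment 3: offset=0 data="CGK" -> buffer=CGKYsqyZWIO -> prefix_len=11

Answer: 0 0 11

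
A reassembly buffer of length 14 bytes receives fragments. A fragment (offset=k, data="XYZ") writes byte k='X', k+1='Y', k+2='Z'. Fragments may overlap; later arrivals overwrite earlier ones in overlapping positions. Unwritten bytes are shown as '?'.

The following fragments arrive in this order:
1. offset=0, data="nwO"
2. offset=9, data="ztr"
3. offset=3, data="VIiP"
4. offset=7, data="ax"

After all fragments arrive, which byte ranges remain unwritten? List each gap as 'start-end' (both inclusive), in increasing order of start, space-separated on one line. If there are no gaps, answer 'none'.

Fragment 1: offset=0 len=3
Fragment 2: offset=9 len=3
Fragment 3: offset=3 len=4
Fragment 4: offset=7 len=2
Gaps: 12-13

Answer: 12-13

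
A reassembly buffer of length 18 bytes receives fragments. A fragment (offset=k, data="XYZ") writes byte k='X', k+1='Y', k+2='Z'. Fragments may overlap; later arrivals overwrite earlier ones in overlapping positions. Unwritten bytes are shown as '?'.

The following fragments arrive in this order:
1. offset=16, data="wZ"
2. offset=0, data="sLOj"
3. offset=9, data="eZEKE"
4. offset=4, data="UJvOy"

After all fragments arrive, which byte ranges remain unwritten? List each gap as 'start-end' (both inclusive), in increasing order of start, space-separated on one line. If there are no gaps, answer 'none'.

Fragment 1: offset=16 len=2
Fragment 2: offset=0 len=4
Fragment 3: offset=9 len=5
Fragment 4: offset=4 len=5
Gaps: 14-15

Answer: 14-15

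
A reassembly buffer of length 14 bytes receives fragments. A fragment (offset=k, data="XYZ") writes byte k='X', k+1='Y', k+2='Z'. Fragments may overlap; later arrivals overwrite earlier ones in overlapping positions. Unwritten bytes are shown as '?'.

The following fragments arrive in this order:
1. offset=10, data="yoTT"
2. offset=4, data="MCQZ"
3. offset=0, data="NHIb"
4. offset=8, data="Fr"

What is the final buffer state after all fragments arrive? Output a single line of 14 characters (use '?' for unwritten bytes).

Fragment 1: offset=10 data="yoTT" -> buffer=??????????yoTT
Fragment 2: offset=4 data="MCQZ" -> buffer=????MCQZ??yoTT
Fragment 3: offset=0 data="NHIb" -> buffer=NHIbMCQZ??yoTT
Fragment 4: offset=8 data="Fr" -> buffer=NHIbMCQZFryoTT

Answer: NHIbMCQZFryoTT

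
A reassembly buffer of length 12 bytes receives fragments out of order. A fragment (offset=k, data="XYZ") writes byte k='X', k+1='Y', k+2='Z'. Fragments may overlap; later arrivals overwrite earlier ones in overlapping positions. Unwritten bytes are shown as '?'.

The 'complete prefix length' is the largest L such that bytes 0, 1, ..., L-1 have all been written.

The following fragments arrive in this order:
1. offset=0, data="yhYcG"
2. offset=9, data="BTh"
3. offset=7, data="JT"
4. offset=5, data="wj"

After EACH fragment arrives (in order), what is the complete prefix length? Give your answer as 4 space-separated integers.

Answer: 5 5 5 12

Derivation:
Fragment 1: offset=0 data="yhYcG" -> buffer=yhYcG??????? -> prefix_len=5
Fragment 2: offset=9 data="BTh" -> buffer=yhYcG????BTh -> prefix_len=5
Fragment 3: offset=7 data="JT" -> buffer=yhYcG??JTBTh -> prefix_len=5
Fragment 4: offset=5 data="wj" -> buffer=yhYcGwjJTBTh -> prefix_len=12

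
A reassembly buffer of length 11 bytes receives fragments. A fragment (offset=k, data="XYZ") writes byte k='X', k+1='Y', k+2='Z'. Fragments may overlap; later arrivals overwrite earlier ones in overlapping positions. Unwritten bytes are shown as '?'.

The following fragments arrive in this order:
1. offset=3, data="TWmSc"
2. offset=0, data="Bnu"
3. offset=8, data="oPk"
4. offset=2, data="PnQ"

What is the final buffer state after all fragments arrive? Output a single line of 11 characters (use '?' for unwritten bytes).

Fragment 1: offset=3 data="TWmSc" -> buffer=???TWmSc???
Fragment 2: offset=0 data="Bnu" -> buffer=BnuTWmSc???
Fragment 3: offset=8 data="oPk" -> buffer=BnuTWmScoPk
Fragment 4: offset=2 data="PnQ" -> buffer=BnPnQmScoPk

Answer: BnPnQmScoPk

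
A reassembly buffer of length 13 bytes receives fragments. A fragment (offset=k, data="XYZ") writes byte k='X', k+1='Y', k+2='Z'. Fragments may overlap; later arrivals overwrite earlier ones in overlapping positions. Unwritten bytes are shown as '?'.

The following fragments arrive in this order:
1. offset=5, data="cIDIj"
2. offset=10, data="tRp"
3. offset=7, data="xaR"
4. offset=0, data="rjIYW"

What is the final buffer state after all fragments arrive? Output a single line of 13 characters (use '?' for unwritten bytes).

Fragment 1: offset=5 data="cIDIj" -> buffer=?????cIDIj???
Fragment 2: offset=10 data="tRp" -> buffer=?????cIDIjtRp
Fragment 3: offset=7 data="xaR" -> buffer=?????cIxaRtRp
Fragment 4: offset=0 data="rjIYW" -> buffer=rjIYWcIxaRtRp

Answer: rjIYWcIxaRtRp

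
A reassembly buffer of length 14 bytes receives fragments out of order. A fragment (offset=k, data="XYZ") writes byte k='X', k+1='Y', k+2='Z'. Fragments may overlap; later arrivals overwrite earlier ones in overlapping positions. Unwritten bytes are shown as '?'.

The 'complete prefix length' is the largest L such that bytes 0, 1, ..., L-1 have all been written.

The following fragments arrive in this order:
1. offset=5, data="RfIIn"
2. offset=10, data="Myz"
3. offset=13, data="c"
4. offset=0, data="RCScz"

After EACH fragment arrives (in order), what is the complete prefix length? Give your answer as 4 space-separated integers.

Answer: 0 0 0 14

Derivation:
Fragment 1: offset=5 data="RfIIn" -> buffer=?????RfIIn???? -> prefix_len=0
Fragment 2: offset=10 data="Myz" -> buffer=?????RfIInMyz? -> prefix_len=0
Fragment 3: offset=13 data="c" -> buffer=?????RfIInMyzc -> prefix_len=0
Fragment 4: offset=0 data="RCScz" -> buffer=RCSczRfIInMyzc -> prefix_len=14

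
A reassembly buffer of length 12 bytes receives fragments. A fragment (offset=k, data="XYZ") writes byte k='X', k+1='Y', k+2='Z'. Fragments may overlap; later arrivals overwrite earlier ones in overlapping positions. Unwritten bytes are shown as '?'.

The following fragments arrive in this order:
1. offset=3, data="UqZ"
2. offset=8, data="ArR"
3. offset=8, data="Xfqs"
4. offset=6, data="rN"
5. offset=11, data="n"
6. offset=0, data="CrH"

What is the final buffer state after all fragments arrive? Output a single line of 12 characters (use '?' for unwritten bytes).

Fragment 1: offset=3 data="UqZ" -> buffer=???UqZ??????
Fragment 2: offset=8 data="ArR" -> buffer=???UqZ??ArR?
Fragment 3: offset=8 data="Xfqs" -> buffer=???UqZ??Xfqs
Fragment 4: offset=6 data="rN" -> buffer=???UqZrNXfqs
Fragment 5: offset=11 data="n" -> buffer=???UqZrNXfqn
Fragment 6: offset=0 data="CrH" -> buffer=CrHUqZrNXfqn

Answer: CrHUqZrNXfqn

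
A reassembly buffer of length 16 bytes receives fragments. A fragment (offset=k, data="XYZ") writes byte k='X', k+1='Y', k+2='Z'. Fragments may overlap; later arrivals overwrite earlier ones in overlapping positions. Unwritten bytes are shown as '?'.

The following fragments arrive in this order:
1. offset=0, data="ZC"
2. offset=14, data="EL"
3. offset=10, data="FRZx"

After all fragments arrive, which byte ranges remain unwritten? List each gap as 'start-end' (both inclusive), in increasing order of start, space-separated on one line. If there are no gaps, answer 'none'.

Answer: 2-9

Derivation:
Fragment 1: offset=0 len=2
Fragment 2: offset=14 len=2
Fragment 3: offset=10 len=4
Gaps: 2-9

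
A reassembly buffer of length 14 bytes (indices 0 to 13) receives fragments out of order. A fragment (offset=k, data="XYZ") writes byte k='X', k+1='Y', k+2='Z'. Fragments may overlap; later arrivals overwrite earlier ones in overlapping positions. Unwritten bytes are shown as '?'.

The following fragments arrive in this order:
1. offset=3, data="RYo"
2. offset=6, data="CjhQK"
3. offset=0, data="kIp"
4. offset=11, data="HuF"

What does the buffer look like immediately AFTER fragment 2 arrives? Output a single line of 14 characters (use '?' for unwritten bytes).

Fragment 1: offset=3 data="RYo" -> buffer=???RYo????????
Fragment 2: offset=6 data="CjhQK" -> buffer=???RYoCjhQK???

Answer: ???RYoCjhQK???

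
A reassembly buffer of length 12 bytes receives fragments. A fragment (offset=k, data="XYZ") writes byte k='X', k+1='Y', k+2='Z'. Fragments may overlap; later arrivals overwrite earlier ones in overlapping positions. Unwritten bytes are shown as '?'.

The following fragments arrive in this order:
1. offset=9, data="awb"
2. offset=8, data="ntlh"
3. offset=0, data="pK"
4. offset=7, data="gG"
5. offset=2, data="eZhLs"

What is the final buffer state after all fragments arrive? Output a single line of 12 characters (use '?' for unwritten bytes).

Fragment 1: offset=9 data="awb" -> buffer=?????????awb
Fragment 2: offset=8 data="ntlh" -> buffer=????????ntlh
Fragment 3: offset=0 data="pK" -> buffer=pK??????ntlh
Fragment 4: offset=7 data="gG" -> buffer=pK?????gGtlh
Fragment 5: offset=2 data="eZhLs" -> buffer=pKeZhLsgGtlh

Answer: pKeZhLsgGtlh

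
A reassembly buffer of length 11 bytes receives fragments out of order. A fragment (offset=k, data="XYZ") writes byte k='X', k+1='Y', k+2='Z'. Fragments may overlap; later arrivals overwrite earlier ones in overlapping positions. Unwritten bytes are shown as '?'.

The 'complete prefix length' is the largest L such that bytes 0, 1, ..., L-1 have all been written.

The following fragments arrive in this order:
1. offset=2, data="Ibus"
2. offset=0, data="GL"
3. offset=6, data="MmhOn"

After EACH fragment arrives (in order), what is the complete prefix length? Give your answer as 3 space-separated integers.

Fragment 1: offset=2 data="Ibus" -> buffer=??Ibus????? -> prefix_len=0
Fragment 2: offset=0 data="GL" -> buffer=GLIbus????? -> prefix_len=6
Fragment 3: offset=6 data="MmhOn" -> buffer=GLIbusMmhOn -> prefix_len=11

Answer: 0 6 11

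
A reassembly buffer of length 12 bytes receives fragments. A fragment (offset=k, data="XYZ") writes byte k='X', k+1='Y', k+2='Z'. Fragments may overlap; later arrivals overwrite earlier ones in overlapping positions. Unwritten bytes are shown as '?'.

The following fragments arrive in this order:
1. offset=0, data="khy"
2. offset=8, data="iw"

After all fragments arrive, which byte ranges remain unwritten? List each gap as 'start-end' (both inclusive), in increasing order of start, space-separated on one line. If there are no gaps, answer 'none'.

Fragment 1: offset=0 len=3
Fragment 2: offset=8 len=2
Gaps: 3-7 10-11

Answer: 3-7 10-11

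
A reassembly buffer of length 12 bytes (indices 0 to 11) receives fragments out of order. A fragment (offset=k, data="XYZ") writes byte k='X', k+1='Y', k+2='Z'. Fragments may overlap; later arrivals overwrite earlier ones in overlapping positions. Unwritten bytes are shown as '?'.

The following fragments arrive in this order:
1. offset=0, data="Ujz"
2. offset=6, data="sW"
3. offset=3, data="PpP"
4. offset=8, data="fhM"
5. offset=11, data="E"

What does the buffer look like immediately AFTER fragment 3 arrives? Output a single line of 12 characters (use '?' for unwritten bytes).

Answer: UjzPpPsW????

Derivation:
Fragment 1: offset=0 data="Ujz" -> buffer=Ujz?????????
Fragment 2: offset=6 data="sW" -> buffer=Ujz???sW????
Fragment 3: offset=3 data="PpP" -> buffer=UjzPpPsW????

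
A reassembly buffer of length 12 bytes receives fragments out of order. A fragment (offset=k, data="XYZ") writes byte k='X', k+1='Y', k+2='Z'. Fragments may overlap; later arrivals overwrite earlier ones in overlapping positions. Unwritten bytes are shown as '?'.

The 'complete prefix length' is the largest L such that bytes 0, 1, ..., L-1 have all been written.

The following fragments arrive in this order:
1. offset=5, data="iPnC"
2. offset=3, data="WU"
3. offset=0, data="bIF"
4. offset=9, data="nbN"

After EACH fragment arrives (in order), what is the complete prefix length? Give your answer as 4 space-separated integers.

Fragment 1: offset=5 data="iPnC" -> buffer=?????iPnC??? -> prefix_len=0
Fragment 2: offset=3 data="WU" -> buffer=???WUiPnC??? -> prefix_len=0
Fragment 3: offset=0 data="bIF" -> buffer=bIFWUiPnC??? -> prefix_len=9
Fragment 4: offset=9 data="nbN" -> buffer=bIFWUiPnCnbN -> prefix_len=12

Answer: 0 0 9 12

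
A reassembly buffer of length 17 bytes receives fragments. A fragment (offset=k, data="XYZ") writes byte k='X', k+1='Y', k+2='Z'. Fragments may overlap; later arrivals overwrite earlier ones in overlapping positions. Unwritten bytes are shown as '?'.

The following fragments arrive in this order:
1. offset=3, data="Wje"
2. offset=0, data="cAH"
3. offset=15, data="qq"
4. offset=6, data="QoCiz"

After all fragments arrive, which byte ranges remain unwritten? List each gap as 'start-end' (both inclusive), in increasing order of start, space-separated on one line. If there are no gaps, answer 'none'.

Fragment 1: offset=3 len=3
Fragment 2: offset=0 len=3
Fragment 3: offset=15 len=2
Fragment 4: offset=6 len=5
Gaps: 11-14

Answer: 11-14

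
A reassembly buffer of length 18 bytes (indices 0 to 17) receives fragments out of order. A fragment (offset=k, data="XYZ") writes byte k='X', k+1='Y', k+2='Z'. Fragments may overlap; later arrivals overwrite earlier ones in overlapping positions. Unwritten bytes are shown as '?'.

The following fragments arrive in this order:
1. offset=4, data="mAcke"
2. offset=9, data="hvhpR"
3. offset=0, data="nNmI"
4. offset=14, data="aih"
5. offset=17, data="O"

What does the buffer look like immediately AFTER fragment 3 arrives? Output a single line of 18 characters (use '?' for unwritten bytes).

Answer: nNmImAckehvhpR????

Derivation:
Fragment 1: offset=4 data="mAcke" -> buffer=????mAcke?????????
Fragment 2: offset=9 data="hvhpR" -> buffer=????mAckehvhpR????
Fragment 3: offset=0 data="nNmI" -> buffer=nNmImAckehvhpR????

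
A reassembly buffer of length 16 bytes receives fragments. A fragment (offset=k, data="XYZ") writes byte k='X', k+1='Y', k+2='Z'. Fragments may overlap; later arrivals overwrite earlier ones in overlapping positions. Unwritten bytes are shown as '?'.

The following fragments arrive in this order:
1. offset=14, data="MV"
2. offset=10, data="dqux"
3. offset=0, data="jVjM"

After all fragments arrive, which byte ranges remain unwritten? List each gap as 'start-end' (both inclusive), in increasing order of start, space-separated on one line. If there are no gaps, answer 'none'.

Fragment 1: offset=14 len=2
Fragment 2: offset=10 len=4
Fragment 3: offset=0 len=4
Gaps: 4-9

Answer: 4-9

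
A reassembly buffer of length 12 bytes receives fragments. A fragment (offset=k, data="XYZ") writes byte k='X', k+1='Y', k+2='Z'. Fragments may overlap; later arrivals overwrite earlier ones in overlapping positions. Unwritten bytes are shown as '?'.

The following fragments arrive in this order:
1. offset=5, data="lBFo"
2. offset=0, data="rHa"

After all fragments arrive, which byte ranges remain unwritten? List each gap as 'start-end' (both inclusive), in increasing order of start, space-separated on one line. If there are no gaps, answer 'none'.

Fragment 1: offset=5 len=4
Fragment 2: offset=0 len=3
Gaps: 3-4 9-11

Answer: 3-4 9-11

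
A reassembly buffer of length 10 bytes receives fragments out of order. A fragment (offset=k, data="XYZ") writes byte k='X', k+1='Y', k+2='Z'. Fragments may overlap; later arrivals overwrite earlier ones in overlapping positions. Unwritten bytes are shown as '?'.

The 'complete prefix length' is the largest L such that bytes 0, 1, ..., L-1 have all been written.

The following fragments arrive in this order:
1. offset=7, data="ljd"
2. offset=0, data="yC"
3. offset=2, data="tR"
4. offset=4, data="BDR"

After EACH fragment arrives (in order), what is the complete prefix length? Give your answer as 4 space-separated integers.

Fragment 1: offset=7 data="ljd" -> buffer=???????ljd -> prefix_len=0
Fragment 2: offset=0 data="yC" -> buffer=yC?????ljd -> prefix_len=2
Fragment 3: offset=2 data="tR" -> buffer=yCtR???ljd -> prefix_len=4
Fragment 4: offset=4 data="BDR" -> buffer=yCtRBDRljd -> prefix_len=10

Answer: 0 2 4 10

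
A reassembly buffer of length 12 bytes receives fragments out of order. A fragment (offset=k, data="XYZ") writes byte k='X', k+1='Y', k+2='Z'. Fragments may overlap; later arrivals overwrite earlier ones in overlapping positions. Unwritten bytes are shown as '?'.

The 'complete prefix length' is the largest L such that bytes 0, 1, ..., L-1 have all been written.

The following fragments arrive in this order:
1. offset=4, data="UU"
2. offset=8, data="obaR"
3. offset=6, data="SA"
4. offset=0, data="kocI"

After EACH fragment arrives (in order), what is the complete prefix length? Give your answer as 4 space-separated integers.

Answer: 0 0 0 12

Derivation:
Fragment 1: offset=4 data="UU" -> buffer=????UU?????? -> prefix_len=0
Fragment 2: offset=8 data="obaR" -> buffer=????UU??obaR -> prefix_len=0
Fragment 3: offset=6 data="SA" -> buffer=????UUSAobaR -> prefix_len=0
Fragment 4: offset=0 data="kocI" -> buffer=kocIUUSAobaR -> prefix_len=12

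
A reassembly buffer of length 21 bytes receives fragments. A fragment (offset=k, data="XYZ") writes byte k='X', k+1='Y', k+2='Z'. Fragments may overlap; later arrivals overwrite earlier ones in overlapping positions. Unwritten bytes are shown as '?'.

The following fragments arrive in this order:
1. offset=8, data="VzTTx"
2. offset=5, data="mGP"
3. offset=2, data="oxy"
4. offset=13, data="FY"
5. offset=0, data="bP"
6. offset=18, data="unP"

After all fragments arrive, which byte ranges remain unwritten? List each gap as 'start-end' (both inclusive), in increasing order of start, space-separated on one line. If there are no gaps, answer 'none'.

Fragment 1: offset=8 len=5
Fragment 2: offset=5 len=3
Fragment 3: offset=2 len=3
Fragment 4: offset=13 len=2
Fragment 5: offset=0 len=2
Fragment 6: offset=18 len=3
Gaps: 15-17

Answer: 15-17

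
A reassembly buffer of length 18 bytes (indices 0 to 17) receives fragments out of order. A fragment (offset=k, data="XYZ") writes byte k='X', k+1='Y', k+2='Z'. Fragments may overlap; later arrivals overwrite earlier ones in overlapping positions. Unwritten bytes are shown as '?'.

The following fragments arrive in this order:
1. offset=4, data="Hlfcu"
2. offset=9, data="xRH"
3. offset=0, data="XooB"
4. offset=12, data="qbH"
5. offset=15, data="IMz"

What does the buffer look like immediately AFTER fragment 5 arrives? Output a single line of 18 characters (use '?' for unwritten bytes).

Fragment 1: offset=4 data="Hlfcu" -> buffer=????Hlfcu?????????
Fragment 2: offset=9 data="xRH" -> buffer=????HlfcuxRH??????
Fragment 3: offset=0 data="XooB" -> buffer=XooBHlfcuxRH??????
Fragment 4: offset=12 data="qbH" -> buffer=XooBHlfcuxRHqbH???
Fragment 5: offset=15 data="IMz" -> buffer=XooBHlfcuxRHqbHIMz

Answer: XooBHlfcuxRHqbHIMz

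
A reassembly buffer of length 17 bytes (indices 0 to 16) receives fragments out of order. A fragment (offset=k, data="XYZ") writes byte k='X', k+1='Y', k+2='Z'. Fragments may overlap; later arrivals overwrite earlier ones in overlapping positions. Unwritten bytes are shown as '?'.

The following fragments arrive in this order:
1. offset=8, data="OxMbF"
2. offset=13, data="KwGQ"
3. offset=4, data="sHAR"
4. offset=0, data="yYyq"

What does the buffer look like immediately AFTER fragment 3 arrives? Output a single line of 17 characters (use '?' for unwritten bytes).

Fragment 1: offset=8 data="OxMbF" -> buffer=????????OxMbF????
Fragment 2: offset=13 data="KwGQ" -> buffer=????????OxMbFKwGQ
Fragment 3: offset=4 data="sHAR" -> buffer=????sHAROxMbFKwGQ

Answer: ????sHAROxMbFKwGQ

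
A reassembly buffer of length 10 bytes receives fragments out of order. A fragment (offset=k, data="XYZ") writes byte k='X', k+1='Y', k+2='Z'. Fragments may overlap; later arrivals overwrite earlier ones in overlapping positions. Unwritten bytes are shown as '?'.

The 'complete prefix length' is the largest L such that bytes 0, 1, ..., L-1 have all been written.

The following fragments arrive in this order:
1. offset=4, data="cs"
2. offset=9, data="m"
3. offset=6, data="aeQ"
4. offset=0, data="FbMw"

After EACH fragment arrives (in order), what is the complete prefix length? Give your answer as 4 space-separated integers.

Fragment 1: offset=4 data="cs" -> buffer=????cs???? -> prefix_len=0
Fragment 2: offset=9 data="m" -> buffer=????cs???m -> prefix_len=0
Fragment 3: offset=6 data="aeQ" -> buffer=????csaeQm -> prefix_len=0
Fragment 4: offset=0 data="FbMw" -> buffer=FbMwcsaeQm -> prefix_len=10

Answer: 0 0 0 10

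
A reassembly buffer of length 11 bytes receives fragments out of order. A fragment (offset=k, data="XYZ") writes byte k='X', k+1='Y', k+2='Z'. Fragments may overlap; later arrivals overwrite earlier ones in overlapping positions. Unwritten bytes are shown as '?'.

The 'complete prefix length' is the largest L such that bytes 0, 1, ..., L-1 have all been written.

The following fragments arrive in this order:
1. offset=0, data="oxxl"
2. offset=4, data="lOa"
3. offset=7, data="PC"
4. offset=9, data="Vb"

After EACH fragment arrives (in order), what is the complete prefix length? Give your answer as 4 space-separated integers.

Fragment 1: offset=0 data="oxxl" -> buffer=oxxl??????? -> prefix_len=4
Fragment 2: offset=4 data="lOa" -> buffer=oxxllOa???? -> prefix_len=7
Fragment 3: offset=7 data="PC" -> buffer=oxxllOaPC?? -> prefix_len=9
Fragment 4: offset=9 data="Vb" -> buffer=oxxllOaPCVb -> prefix_len=11

Answer: 4 7 9 11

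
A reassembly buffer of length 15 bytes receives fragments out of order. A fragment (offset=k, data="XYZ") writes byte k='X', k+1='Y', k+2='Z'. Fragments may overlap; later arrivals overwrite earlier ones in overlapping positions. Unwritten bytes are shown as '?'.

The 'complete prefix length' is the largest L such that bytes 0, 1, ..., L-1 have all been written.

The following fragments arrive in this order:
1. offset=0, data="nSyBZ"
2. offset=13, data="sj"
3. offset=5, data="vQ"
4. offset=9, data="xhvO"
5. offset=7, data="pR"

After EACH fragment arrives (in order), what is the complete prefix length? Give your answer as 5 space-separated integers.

Answer: 5 5 7 7 15

Derivation:
Fragment 1: offset=0 data="nSyBZ" -> buffer=nSyBZ?????????? -> prefix_len=5
Fragment 2: offset=13 data="sj" -> buffer=nSyBZ????????sj -> prefix_len=5
Fragment 3: offset=5 data="vQ" -> buffer=nSyBZvQ??????sj -> prefix_len=7
Fragment 4: offset=9 data="xhvO" -> buffer=nSyBZvQ??xhvOsj -> prefix_len=7
Fragment 5: offset=7 data="pR" -> buffer=nSyBZvQpRxhvOsj -> prefix_len=15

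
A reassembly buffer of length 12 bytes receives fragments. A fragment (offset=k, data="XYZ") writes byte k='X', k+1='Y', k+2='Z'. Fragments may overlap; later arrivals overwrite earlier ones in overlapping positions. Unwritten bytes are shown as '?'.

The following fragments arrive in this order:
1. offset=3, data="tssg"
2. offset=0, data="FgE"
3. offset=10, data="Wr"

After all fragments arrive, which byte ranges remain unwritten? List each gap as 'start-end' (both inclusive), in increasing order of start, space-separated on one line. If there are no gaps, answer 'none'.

Answer: 7-9

Derivation:
Fragment 1: offset=3 len=4
Fragment 2: offset=0 len=3
Fragment 3: offset=10 len=2
Gaps: 7-9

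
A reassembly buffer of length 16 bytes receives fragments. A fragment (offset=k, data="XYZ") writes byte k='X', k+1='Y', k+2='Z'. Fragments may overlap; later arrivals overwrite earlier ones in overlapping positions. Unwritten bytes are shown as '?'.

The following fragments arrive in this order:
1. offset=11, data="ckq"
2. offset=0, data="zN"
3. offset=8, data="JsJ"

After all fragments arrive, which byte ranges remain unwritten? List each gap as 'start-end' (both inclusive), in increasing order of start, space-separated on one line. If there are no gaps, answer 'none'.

Answer: 2-7 14-15

Derivation:
Fragment 1: offset=11 len=3
Fragment 2: offset=0 len=2
Fragment 3: offset=8 len=3
Gaps: 2-7 14-15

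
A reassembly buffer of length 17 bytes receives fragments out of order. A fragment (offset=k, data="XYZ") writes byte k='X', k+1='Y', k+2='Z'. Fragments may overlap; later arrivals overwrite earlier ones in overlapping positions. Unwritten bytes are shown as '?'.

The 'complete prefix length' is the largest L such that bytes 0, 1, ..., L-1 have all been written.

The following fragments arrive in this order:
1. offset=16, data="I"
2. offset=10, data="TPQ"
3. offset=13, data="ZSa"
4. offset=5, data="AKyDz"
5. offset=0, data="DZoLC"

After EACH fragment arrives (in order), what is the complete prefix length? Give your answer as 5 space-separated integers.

Fragment 1: offset=16 data="I" -> buffer=????????????????I -> prefix_len=0
Fragment 2: offset=10 data="TPQ" -> buffer=??????????TPQ???I -> prefix_len=0
Fragment 3: offset=13 data="ZSa" -> buffer=??????????TPQZSaI -> prefix_len=0
Fragment 4: offset=5 data="AKyDz" -> buffer=?????AKyDzTPQZSaI -> prefix_len=0
Fragment 5: offset=0 data="DZoLC" -> buffer=DZoLCAKyDzTPQZSaI -> prefix_len=17

Answer: 0 0 0 0 17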